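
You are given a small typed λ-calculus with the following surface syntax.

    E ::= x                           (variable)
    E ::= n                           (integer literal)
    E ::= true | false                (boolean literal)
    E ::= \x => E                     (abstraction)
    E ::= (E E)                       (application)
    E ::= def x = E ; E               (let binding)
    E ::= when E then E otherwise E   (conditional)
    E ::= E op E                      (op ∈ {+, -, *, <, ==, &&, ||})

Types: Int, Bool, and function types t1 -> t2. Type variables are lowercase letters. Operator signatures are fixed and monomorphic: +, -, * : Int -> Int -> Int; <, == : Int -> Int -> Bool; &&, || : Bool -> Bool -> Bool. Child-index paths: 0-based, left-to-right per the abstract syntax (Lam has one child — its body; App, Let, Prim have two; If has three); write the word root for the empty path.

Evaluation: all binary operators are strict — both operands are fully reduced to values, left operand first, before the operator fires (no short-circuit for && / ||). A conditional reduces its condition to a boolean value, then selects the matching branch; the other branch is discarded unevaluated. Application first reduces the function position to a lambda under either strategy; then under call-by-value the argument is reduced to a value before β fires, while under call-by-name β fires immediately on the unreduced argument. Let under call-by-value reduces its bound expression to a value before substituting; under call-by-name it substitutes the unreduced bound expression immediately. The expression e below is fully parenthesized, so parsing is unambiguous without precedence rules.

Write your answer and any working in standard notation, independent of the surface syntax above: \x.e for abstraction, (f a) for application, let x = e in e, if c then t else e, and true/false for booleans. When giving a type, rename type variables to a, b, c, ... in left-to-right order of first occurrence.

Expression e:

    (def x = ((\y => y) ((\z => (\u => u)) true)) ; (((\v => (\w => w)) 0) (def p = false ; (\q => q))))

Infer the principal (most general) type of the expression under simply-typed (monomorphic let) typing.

Derivation:
y : a
\y._ : a -> a
u : c
\u._ : c -> c
\z._ : b -> c -> c
  unify b -> c -> c ~ Bool -> d
  unify b ~ Bool
  unify c -> c ~ d
_ _ : c -> c
  unify a -> a ~ (c -> c) -> e
  unify a ~ c -> c
  unify c -> c ~ e
_ _ : c -> c
let x : c -> c
w : g
\w._ : g -> g
\v._ : f -> g -> g
  unify f -> g -> g ~ Int -> h
  unify f ~ Int
  unify g -> g ~ h
_ _ : g -> g
let p : Bool
q : i
\q._ : i -> i
  unify g -> g ~ (i -> i) -> j
  unify g ~ i -> i
  unify i -> i ~ j
_ _ : i -> i

Answer: a -> a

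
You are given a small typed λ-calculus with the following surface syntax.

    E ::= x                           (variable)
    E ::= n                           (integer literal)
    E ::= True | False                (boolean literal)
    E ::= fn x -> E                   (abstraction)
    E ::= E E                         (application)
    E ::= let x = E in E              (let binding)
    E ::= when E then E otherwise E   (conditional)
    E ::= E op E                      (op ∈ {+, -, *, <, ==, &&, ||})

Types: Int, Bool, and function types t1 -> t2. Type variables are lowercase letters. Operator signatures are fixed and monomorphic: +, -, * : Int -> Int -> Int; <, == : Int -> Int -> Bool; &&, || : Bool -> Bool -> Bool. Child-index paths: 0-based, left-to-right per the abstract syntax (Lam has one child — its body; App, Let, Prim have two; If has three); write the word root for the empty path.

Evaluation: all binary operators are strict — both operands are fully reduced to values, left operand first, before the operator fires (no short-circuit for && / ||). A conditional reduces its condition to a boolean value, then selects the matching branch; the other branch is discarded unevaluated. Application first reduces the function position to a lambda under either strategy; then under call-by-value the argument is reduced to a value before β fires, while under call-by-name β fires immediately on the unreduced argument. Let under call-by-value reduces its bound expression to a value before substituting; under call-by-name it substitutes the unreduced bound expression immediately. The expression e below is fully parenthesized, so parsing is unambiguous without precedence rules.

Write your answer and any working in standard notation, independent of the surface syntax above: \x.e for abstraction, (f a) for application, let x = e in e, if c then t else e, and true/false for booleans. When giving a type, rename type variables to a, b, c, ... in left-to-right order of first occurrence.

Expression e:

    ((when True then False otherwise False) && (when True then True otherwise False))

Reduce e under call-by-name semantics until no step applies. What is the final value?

Answer: false

Working:
step 0: ((if true then false else false) && (if true then true else false))
step 1: [if@0] (false && (if true then true else false))
step 2: [if@1] (false && true)
step 3: [delta@root] false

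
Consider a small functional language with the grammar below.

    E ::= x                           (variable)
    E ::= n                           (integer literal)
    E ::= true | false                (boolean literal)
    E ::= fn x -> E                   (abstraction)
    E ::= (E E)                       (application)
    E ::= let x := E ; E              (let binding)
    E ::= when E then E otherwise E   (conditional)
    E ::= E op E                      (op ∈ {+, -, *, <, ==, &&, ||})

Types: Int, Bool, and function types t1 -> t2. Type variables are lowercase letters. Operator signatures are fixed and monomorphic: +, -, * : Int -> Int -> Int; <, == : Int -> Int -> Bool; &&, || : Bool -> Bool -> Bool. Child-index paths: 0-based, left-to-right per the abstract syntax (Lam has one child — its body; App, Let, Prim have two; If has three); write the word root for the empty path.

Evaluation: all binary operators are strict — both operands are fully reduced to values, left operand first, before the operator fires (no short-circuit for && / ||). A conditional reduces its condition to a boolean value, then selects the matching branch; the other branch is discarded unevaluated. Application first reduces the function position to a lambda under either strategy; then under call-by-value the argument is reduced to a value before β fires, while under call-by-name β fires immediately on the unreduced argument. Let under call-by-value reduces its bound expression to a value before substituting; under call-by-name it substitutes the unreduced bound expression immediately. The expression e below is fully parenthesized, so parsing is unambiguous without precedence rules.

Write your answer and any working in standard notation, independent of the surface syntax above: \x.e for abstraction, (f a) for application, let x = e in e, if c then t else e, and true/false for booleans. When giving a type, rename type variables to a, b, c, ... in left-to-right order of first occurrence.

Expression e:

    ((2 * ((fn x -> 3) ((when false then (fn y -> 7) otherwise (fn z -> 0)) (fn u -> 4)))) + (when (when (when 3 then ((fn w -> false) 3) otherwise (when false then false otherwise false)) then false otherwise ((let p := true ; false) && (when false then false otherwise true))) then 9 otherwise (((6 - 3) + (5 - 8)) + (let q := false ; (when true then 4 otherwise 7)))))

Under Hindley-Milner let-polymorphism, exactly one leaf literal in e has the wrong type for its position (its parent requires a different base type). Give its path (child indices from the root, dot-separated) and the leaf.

Answer: 1.0.0.0 : 3

Working:
  unify Int ~ Int
\x._ : a -> Int
  unify Bool ~ Bool
\y._ : b -> Int
\z._ : c -> Int
  unify b -> Int ~ c -> Int
  unify b ~ c
  unify Int ~ Int
\u._ : d -> Int
  unify c -> Int ~ (d -> Int) -> e
  unify c ~ d -> Int
  unify Int ~ e
_ _ : Int
  unify a -> Int ~ Int -> f
  unify a ~ Int
  unify Int ~ f
_ _ : Int
  unify Int ~ Int
  unify Int ~ Int
  unify Int ~ Bool
  FAIL: mismatch Int ~ Bool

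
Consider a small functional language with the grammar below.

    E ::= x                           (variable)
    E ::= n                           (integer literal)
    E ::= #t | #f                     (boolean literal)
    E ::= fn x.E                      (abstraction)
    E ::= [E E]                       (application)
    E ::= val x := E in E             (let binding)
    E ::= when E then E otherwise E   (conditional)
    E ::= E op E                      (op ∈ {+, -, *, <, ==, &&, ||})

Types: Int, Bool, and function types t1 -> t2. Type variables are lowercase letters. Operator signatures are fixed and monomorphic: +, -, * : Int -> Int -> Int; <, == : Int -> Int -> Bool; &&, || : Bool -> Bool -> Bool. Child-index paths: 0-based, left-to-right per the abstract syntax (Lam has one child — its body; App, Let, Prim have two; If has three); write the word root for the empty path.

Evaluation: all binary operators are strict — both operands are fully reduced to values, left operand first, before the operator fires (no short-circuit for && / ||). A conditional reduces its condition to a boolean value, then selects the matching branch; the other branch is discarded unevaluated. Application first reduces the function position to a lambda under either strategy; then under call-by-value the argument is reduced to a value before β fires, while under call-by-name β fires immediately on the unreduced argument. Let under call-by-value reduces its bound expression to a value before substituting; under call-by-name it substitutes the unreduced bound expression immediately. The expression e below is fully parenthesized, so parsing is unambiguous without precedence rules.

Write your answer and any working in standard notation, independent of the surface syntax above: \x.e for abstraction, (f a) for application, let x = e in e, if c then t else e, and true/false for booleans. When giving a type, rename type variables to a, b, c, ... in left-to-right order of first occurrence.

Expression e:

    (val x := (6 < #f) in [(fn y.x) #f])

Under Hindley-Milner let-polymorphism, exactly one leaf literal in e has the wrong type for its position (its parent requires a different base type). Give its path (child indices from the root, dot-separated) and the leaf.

Working:
  unify Int ~ Int
  unify Bool ~ Int
  FAIL: mismatch Bool ~ Int

Answer: 0.1 : false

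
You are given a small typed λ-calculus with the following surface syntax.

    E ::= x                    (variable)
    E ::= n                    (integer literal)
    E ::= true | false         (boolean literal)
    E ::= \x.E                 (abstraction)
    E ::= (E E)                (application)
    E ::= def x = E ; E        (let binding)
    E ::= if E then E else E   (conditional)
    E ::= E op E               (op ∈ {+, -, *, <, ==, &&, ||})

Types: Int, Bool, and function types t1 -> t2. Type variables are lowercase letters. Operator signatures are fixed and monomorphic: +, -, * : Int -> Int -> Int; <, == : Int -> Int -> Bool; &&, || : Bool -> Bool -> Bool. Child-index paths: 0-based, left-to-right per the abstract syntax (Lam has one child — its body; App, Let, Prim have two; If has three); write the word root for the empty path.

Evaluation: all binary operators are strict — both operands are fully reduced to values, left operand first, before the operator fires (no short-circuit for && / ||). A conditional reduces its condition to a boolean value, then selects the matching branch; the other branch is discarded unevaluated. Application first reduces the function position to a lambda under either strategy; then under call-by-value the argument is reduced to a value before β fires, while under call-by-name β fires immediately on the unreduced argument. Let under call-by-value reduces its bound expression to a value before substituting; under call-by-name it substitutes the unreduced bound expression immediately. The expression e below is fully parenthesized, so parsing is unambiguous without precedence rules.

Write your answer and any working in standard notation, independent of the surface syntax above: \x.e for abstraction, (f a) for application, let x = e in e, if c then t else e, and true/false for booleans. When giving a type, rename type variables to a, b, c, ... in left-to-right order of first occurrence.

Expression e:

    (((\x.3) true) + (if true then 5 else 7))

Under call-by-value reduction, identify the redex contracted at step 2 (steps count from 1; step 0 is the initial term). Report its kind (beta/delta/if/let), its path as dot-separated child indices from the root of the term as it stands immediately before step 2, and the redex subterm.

Working:
step 0: (((\x.3) true) + (if true then 5 else 7))
step 1: [beta@0] (3 + (if true then 5 else 7))
step 2: [if@1] (3 + 5)

Answer: if at 1 : (if true then 5 else 7)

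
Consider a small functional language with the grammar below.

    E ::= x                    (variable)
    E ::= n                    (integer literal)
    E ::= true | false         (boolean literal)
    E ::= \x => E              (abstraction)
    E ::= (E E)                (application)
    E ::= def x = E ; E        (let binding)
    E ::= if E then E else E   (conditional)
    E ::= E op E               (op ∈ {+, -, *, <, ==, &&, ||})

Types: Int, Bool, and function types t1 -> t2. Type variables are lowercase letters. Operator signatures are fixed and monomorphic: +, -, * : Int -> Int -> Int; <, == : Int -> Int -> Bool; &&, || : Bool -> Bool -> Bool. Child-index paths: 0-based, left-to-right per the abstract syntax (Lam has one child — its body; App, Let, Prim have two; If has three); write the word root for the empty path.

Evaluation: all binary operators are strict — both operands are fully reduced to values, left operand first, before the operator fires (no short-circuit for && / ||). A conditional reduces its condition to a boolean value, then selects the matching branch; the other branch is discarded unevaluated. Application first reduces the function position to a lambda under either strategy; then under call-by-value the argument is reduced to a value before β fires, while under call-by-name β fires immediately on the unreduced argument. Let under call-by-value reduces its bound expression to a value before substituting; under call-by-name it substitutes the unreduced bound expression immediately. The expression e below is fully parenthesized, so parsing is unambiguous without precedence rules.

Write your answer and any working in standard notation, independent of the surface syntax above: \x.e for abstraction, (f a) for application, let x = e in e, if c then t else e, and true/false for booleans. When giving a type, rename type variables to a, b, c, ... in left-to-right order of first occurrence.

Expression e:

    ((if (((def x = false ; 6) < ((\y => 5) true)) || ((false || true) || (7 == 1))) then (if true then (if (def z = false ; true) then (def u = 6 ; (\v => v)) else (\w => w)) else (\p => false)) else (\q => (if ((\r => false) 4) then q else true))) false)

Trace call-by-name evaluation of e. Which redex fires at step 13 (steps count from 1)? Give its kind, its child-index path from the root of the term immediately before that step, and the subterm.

Trace:
step 0: ((if (((let x = false in 6) < ((\y.5) true)) || ((false || true) || (7 == 1))) then (if true then (if (let z = false in true) then (let u = 6 in (\v.v)) else (\w.w)) else (\p.false)) else (\q.(if ((\r.false) 4) then q else true))) false)
step 1: [let@0.0.0.0] ((if ((6 < ((\y.5) true)) || ((false || true) || (7 == 1))) then (if true then (if (let z = false in true) then (let u = 6 in (\v.v)) else (\w.w)) else (\p.false)) else (\q.(if ((\r.false) 4) then q else true))) false)
step 2: [beta@0.0.0.1] ((if ((6 < 5) || ((false || true) || (7 == 1))) then (if true then (if (let z = false in true) then (let u = 6 in (\v.v)) else (\w.w)) else (\p.false)) else (\q.(if ((\r.false) 4) then q else true))) false)
step 3: [delta@0.0.0] ((if (false || ((false || true) || (7 == 1))) then (if true then (if (let z = false in true) then (let u = 6 in (\v.v)) else (\w.w)) else (\p.false)) else (\q.(if ((\r.false) 4) then q else true))) false)
step 4: [delta@0.0.1.0] ((if (false || (true || (7 == 1))) then (if true then (if (let z = false in true) then (let u = 6 in (\v.v)) else (\w.w)) else (\p.false)) else (\q.(if ((\r.false) 4) then q else true))) false)
step 5: [delta@0.0.1.1] ((if (false || (true || false)) then (if true then (if (let z = false in true) then (let u = 6 in (\v.v)) else (\w.w)) else (\p.false)) else (\q.(if ((\r.false) 4) then q else true))) false)
step 6: [delta@0.0.1] ((if (false || true) then (if true then (if (let z = false in true) then (let u = 6 in (\v.v)) else (\w.w)) else (\p.false)) else (\q.(if ((\r.false) 4) then q else true))) false)
step 7: [delta@0.0] ((if true then (if true then (if (let z = false in true) then (let u = 6 in (\v.v)) else (\w.w)) else (\p.false)) else (\q.(if ((\r.false) 4) then q else true))) false)
step 8: [if@0] ((if true then (if (let z = false in true) then (let u = 6 in (\v.v)) else (\w.w)) else (\p.false)) false)
step 9: [if@0] ((if (let z = false in true) then (let u = 6 in (\v.v)) else (\w.w)) false)
step 10: [let@0.0] ((if true then (let u = 6 in (\v.v)) else (\w.w)) false)
step 11: [if@0] ((let u = 6 in (\v.v)) false)
step 12: [let@0] ((\v.v) false)
step 13: [beta@root] false

Answer: beta at root : ((\v.v) false)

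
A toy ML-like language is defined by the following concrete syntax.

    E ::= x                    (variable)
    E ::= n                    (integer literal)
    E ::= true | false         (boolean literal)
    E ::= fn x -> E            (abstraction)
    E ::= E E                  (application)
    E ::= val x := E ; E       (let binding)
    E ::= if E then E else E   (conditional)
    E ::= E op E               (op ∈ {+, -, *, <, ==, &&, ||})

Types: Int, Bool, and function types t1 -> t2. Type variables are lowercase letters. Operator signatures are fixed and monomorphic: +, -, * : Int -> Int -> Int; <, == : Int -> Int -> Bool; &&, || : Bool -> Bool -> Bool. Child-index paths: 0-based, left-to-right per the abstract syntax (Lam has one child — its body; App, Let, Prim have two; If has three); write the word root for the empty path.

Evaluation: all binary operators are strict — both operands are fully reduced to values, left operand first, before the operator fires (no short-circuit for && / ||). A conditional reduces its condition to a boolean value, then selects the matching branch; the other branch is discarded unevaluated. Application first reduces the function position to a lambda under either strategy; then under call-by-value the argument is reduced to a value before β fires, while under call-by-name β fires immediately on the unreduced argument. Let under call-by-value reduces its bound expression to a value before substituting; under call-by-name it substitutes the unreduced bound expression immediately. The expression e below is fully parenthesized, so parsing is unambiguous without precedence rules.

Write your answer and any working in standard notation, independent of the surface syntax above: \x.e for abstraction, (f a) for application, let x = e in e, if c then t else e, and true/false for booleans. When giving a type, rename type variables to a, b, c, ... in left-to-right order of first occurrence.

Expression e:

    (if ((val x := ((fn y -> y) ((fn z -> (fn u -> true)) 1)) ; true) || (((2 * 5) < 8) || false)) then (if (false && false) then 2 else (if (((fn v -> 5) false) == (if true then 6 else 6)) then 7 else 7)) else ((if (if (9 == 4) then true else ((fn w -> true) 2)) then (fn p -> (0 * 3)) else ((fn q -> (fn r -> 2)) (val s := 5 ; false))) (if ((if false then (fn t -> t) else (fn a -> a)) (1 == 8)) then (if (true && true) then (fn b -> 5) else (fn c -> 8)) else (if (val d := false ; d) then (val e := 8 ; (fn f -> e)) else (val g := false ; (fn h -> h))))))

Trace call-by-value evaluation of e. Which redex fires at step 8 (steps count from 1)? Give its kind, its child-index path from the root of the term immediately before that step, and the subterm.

Answer: if at root : (if true then (if (false && false) then 2 else (if (((\v.5) false) == (if true then 6 else 6)) then 7 else 7)) else ((if (if (9 == 4) then true else ((\w.true) 2)) then (\p.(0 * 3)) else ((\q.(\r.2)) (let s = 5 in false))) (if ((if false then (\t.t) else (\a.a)) (1 == 8)) then (if (true && true) then (\b.5) else (\c.8)) else (if (let d = false in d) then (let e = 8 in (\f.e)) else (let g = false in (\h.h))))))

Working:
step 0: (if ((let x = ((\y.y) ((\z.(\u.true)) 1)) in true) || (((2 * 5) < 8) || false)) then (if (false && false) then 2 else (if (((\v.5) false) == (if true then 6 else 6)) then 7 else 7)) else ((if (if (9 == 4) then true else ((\w.true) 2)) then (\p.(0 * 3)) else ((\q.(\r.2)) (let s = 5 in false))) (if ((if false then (\t.t) else (\a.a)) (1 == 8)) then (if (true && true) then (\b.5) else (\c.8)) else (if (let d = false in d) then (let e = 8 in (\f.e)) else (let g = false in (\h.h))))))
step 1: [beta@0.0.0.1] (if ((let x = ((\y.y) (\u.true)) in true) || (((2 * 5) < 8) || false)) then (if (false && false) then 2 else (if (((\v.5) false) == (if true then 6 else 6)) then 7 else 7)) else ((if (if (9 == 4) then true else ((\w.true) 2)) then (\p.(0 * 3)) else ((\q.(\r.2)) (let s = 5 in false))) (if ((if false then (\t.t) else (\a.a)) (1 == 8)) then (if (true && true) then (\b.5) else (\c.8)) else (if (let d = false in d) then (let e = 8 in (\f.e)) else (let g = false in (\h.h))))))
step 2: [beta@0.0.0] (if ((let x = (\u.true) in true) || (((2 * 5) < 8) || false)) then (if (false && false) then 2 else (if (((\v.5) false) == (if true then 6 else 6)) then 7 else 7)) else ((if (if (9 == 4) then true else ((\w.true) 2)) then (\p.(0 * 3)) else ((\q.(\r.2)) (let s = 5 in false))) (if ((if false then (\t.t) else (\a.a)) (1 == 8)) then (if (true && true) then (\b.5) else (\c.8)) else (if (let d = false in d) then (let e = 8 in (\f.e)) else (let g = false in (\h.h))))))
step 3: [let@0.0] (if (true || (((2 * 5) < 8) || false)) then (if (false && false) then 2 else (if (((\v.5) false) == (if true then 6 else 6)) then 7 else 7)) else ((if (if (9 == 4) then true else ((\w.true) 2)) then (\p.(0 * 3)) else ((\q.(\r.2)) (let s = 5 in false))) (if ((if false then (\t.t) else (\a.a)) (1 == 8)) then (if (true && true) then (\b.5) else (\c.8)) else (if (let d = false in d) then (let e = 8 in (\f.e)) else (let g = false in (\h.h))))))
step 4: [delta@0.1.0.0] (if (true || ((10 < 8) || false)) then (if (false && false) then 2 else (if (((\v.5) false) == (if true then 6 else 6)) then 7 else 7)) else ((if (if (9 == 4) then true else ((\w.true) 2)) then (\p.(0 * 3)) else ((\q.(\r.2)) (let s = 5 in false))) (if ((if false then (\t.t) else (\a.a)) (1 == 8)) then (if (true && true) then (\b.5) else (\c.8)) else (if (let d = false in d) then (let e = 8 in (\f.e)) else (let g = false in (\h.h))))))
step 5: [delta@0.1.0] (if (true || (false || false)) then (if (false && false) then 2 else (if (((\v.5) false) == (if true then 6 else 6)) then 7 else 7)) else ((if (if (9 == 4) then true else ((\w.true) 2)) then (\p.(0 * 3)) else ((\q.(\r.2)) (let s = 5 in false))) (if ((if false then (\t.t) else (\a.a)) (1 == 8)) then (if (true && true) then (\b.5) else (\c.8)) else (if (let d = false in d) then (let e = 8 in (\f.e)) else (let g = false in (\h.h))))))
step 6: [delta@0.1] (if (true || false) then (if (false && false) then 2 else (if (((\v.5) false) == (if true then 6 else 6)) then 7 else 7)) else ((if (if (9 == 4) then true else ((\w.true) 2)) then (\p.(0 * 3)) else ((\q.(\r.2)) (let s = 5 in false))) (if ((if false then (\t.t) else (\a.a)) (1 == 8)) then (if (true && true) then (\b.5) else (\c.8)) else (if (let d = false in d) then (let e = 8 in (\f.e)) else (let g = false in (\h.h))))))
step 7: [delta@0] (if true then (if (false && false) then 2 else (if (((\v.5) false) == (if true then 6 else 6)) then 7 else 7)) else ((if (if (9 == 4) then true else ((\w.true) 2)) then (\p.(0 * 3)) else ((\q.(\r.2)) (let s = 5 in false))) (if ((if false then (\t.t) else (\a.a)) (1 == 8)) then (if (true && true) then (\b.5) else (\c.8)) else (if (let d = false in d) then (let e = 8 in (\f.e)) else (let g = false in (\h.h))))))
step 8: [if@root] (if (false && false) then 2 else (if (((\v.5) false) == (if true then 6 else 6)) then 7 else 7))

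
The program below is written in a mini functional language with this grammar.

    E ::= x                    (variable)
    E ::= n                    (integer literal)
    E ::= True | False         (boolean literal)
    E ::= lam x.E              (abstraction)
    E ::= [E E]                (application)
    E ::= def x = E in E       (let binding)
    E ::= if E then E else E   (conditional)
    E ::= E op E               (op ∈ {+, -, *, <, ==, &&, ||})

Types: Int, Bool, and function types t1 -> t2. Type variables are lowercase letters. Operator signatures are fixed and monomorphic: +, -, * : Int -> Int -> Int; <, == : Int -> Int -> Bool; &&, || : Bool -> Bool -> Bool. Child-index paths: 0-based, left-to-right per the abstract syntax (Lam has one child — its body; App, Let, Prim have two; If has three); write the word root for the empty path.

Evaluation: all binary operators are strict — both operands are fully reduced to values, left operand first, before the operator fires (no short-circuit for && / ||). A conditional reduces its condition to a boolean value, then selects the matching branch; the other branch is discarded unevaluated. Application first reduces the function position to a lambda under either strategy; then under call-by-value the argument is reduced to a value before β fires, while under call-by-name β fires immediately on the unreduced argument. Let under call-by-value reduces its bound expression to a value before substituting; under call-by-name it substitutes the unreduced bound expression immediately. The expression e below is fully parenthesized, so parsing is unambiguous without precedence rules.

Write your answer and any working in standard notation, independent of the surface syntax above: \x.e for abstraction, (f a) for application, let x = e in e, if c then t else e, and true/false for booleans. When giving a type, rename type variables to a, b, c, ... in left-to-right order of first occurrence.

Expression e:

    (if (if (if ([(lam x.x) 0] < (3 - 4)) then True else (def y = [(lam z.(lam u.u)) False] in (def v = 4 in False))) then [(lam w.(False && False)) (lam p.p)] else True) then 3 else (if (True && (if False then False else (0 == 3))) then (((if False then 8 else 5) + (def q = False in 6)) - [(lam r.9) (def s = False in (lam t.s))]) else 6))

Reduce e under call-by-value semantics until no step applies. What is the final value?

Answer: 3

Derivation:
step 0: (if (if (if (((\x.x) 0) < (3 - 4)) then true else (let y = ((\z.(\u.u)) false) in (let v = 4 in false))) then ((\w.(false && false)) (\p.p)) else true) then 3 else (if (true && (if false then false else (0 == 3))) then (((if false then 8 else 5) + (let q = false in 6)) - ((\r.9) (let s = false in (\t.s)))) else 6))
step 1: [beta@0.0.0.0] (if (if (if (0 < (3 - 4)) then true else (let y = ((\z.(\u.u)) false) in (let v = 4 in false))) then ((\w.(false && false)) (\p.p)) else true) then 3 else (if (true && (if false then false else (0 == 3))) then (((if false then 8 else 5) + (let q = false in 6)) - ((\r.9) (let s = false in (\t.s)))) else 6))
step 2: [delta@0.0.0.1] (if (if (if (0 < -1) then true else (let y = ((\z.(\u.u)) false) in (let v = 4 in false))) then ((\w.(false && false)) (\p.p)) else true) then 3 else (if (true && (if false then false else (0 == 3))) then (((if false then 8 else 5) + (let q = false in 6)) - ((\r.9) (let s = false in (\t.s)))) else 6))
step 3: [delta@0.0.0] (if (if (if false then true else (let y = ((\z.(\u.u)) false) in (let v = 4 in false))) then ((\w.(false && false)) (\p.p)) else true) then 3 else (if (true && (if false then false else (0 == 3))) then (((if false then 8 else 5) + (let q = false in 6)) - ((\r.9) (let s = false in (\t.s)))) else 6))
step 4: [if@0.0] (if (if (let y = ((\z.(\u.u)) false) in (let v = 4 in false)) then ((\w.(false && false)) (\p.p)) else true) then 3 else (if (true && (if false then false else (0 == 3))) then (((if false then 8 else 5) + (let q = false in 6)) - ((\r.9) (let s = false in (\t.s)))) else 6))
step 5: [beta@0.0.0] (if (if (let y = (\u.u) in (let v = 4 in false)) then ((\w.(false && false)) (\p.p)) else true) then 3 else (if (true && (if false then false else (0 == 3))) then (((if false then 8 else 5) + (let q = false in 6)) - ((\r.9) (let s = false in (\t.s)))) else 6))
step 6: [let@0.0] (if (if (let v = 4 in false) then ((\w.(false && false)) (\p.p)) else true) then 3 else (if (true && (if false then false else (0 == 3))) then (((if false then 8 else 5) + (let q = false in 6)) - ((\r.9) (let s = false in (\t.s)))) else 6))
step 7: [let@0.0] (if (if false then ((\w.(false && false)) (\p.p)) else true) then 3 else (if (true && (if false then false else (0 == 3))) then (((if false then 8 else 5) + (let q = false in 6)) - ((\r.9) (let s = false in (\t.s)))) else 6))
step 8: [if@0] (if true then 3 else (if (true && (if false then false else (0 == 3))) then (((if false then 8 else 5) + (let q = false in 6)) - ((\r.9) (let s = false in (\t.s)))) else 6))
step 9: [if@root] 3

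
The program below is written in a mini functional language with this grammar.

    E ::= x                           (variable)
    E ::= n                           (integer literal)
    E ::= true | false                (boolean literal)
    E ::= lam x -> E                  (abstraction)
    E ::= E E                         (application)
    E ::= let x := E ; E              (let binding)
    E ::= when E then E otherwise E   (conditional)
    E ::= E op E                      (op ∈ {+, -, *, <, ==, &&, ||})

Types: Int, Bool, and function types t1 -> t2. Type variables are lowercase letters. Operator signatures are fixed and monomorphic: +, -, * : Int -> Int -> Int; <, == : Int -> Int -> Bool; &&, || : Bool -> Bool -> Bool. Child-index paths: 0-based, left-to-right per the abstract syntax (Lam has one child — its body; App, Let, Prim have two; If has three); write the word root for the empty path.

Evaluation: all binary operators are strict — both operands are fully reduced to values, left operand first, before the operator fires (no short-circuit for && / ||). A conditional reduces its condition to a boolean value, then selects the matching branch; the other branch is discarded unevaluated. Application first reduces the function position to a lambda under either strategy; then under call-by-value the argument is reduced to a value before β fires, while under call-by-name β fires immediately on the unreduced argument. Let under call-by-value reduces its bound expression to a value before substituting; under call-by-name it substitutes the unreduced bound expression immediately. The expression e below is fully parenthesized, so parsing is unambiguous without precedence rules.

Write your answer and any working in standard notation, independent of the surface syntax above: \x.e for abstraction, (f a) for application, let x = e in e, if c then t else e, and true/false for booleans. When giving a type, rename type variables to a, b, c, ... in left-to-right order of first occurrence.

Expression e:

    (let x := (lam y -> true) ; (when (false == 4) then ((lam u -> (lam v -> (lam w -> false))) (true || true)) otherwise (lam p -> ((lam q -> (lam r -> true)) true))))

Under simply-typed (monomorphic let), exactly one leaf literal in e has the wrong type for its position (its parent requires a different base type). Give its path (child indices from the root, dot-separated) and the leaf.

Answer: 1.0.0 : false

Derivation:
\y._ : a -> Bool
let x : a -> Bool
  unify Bool ~ Int
  FAIL: mismatch Bool ~ Int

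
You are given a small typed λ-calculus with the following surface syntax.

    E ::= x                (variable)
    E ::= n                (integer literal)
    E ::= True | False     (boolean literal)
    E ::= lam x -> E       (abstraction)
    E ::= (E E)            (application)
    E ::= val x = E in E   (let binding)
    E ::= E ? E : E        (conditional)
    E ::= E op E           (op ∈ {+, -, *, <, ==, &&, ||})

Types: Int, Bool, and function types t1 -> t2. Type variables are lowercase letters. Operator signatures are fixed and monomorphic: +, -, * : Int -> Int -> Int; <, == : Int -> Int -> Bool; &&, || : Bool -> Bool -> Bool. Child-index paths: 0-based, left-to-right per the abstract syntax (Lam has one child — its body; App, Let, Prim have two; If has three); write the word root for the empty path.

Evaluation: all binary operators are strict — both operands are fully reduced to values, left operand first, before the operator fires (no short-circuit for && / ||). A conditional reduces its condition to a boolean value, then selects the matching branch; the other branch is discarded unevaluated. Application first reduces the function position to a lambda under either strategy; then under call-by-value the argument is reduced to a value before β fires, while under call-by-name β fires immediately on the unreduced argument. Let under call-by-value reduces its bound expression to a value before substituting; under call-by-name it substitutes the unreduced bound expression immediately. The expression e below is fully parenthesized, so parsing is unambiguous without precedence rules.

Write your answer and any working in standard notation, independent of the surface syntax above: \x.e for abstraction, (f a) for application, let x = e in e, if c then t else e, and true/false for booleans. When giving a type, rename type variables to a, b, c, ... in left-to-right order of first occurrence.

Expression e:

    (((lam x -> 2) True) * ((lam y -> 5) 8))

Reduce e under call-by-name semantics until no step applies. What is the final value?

Working:
step 0: (((\x.2) true) * ((\y.5) 8))
step 1: [beta@0] (2 * ((\y.5) 8))
step 2: [beta@1] (2 * 5)
step 3: [delta@root] 10

Answer: 10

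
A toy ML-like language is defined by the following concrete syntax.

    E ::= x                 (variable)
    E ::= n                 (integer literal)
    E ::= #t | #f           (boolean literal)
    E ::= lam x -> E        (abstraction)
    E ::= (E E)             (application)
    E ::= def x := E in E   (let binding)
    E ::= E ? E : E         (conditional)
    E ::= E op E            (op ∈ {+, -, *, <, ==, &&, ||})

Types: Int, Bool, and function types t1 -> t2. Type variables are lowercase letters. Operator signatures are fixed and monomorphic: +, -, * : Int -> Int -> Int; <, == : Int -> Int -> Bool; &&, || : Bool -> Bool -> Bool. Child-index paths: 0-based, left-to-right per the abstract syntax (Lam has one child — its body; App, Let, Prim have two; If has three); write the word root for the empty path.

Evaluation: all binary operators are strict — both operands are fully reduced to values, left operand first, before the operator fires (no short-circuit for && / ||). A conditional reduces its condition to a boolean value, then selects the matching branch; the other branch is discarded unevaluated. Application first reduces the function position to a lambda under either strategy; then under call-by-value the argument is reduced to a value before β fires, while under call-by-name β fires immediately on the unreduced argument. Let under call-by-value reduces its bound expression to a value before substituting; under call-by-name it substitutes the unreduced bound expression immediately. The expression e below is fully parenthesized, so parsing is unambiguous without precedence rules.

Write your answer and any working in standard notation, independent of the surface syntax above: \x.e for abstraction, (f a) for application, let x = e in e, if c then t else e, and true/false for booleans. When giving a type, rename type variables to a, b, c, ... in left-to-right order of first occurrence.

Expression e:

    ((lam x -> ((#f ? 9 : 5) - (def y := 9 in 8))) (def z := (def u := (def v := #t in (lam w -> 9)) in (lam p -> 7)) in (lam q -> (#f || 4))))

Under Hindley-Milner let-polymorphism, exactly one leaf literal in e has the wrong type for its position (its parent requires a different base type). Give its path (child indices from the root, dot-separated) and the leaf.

Answer: 1.1.0.1 : 4

Working:
  unify Bool ~ Bool
  unify Int ~ Int
  unify Int ~ Int
let y : Int
  unify Int ~ Int
\x._ : a -> Int
let v : Bool
\w._ : b -> Int
let u : forall. b -> Int
\p._ : c -> Int
let z : forall. c -> Int
  unify Bool ~ Bool
  unify Int ~ Bool
  FAIL: mismatch Int ~ Bool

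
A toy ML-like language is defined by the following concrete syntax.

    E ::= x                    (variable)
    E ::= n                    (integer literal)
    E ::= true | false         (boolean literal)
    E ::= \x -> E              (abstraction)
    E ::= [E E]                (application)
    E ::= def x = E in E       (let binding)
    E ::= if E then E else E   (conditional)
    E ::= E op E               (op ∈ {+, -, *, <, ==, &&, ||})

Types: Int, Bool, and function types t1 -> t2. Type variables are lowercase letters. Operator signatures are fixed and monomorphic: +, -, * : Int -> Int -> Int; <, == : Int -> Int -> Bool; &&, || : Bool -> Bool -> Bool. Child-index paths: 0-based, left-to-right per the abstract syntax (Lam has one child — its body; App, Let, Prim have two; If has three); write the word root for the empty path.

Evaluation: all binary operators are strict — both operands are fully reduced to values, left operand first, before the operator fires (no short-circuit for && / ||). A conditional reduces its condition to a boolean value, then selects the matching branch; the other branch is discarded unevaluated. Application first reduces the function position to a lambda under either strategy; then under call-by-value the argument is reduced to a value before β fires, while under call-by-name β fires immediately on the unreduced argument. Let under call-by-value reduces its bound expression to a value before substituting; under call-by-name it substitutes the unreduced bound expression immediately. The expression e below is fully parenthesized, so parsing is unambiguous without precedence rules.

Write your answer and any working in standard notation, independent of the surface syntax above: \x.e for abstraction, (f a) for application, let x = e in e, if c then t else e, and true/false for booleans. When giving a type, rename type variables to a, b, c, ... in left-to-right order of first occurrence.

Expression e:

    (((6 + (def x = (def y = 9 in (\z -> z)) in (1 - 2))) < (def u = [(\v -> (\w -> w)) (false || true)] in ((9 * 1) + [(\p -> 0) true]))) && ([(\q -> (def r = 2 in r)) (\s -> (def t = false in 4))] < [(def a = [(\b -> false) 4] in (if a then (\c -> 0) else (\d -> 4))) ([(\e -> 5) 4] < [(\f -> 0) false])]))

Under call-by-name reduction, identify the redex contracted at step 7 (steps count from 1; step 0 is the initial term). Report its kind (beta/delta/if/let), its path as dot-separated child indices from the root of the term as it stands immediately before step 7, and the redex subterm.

Derivation:
step 0: (((6 + (let x = (let y = 9 in (\z.z)) in (1 - 2))) < (let u = ((\v.(\w.w)) (false || true)) in ((9 * 1) + ((\p.0) true)))) && (((\q.(let r = 2 in r)) (\s.(let t = false in 4))) < ((let a = ((\b.false) 4) in (if a then (\c.0) else (\d.4))) (((\e.5) 4) < ((\f.0) false)))))
step 1: [let@0.0.1] (((6 + (1 - 2)) < (let u = ((\v.(\w.w)) (false || true)) in ((9 * 1) + ((\p.0) true)))) && (((\q.(let r = 2 in r)) (\s.(let t = false in 4))) < ((let a = ((\b.false) 4) in (if a then (\c.0) else (\d.4))) (((\e.5) 4) < ((\f.0) false)))))
step 2: [delta@0.0.1] (((6 + -1) < (let u = ((\v.(\w.w)) (false || true)) in ((9 * 1) + ((\p.0) true)))) && (((\q.(let r = 2 in r)) (\s.(let t = false in 4))) < ((let a = ((\b.false) 4) in (if a then (\c.0) else (\d.4))) (((\e.5) 4) < ((\f.0) false)))))
step 3: [delta@0.0] ((5 < (let u = ((\v.(\w.w)) (false || true)) in ((9 * 1) + ((\p.0) true)))) && (((\q.(let r = 2 in r)) (\s.(let t = false in 4))) < ((let a = ((\b.false) 4) in (if a then (\c.0) else (\d.4))) (((\e.5) 4) < ((\f.0) false)))))
step 4: [let@0.1] ((5 < ((9 * 1) + ((\p.0) true))) && (((\q.(let r = 2 in r)) (\s.(let t = false in 4))) < ((let a = ((\b.false) 4) in (if a then (\c.0) else (\d.4))) (((\e.5) 4) < ((\f.0) false)))))
step 5: [delta@0.1.0] ((5 < (9 + ((\p.0) true))) && (((\q.(let r = 2 in r)) (\s.(let t = false in 4))) < ((let a = ((\b.false) 4) in (if a then (\c.0) else (\d.4))) (((\e.5) 4) < ((\f.0) false)))))
step 6: [beta@0.1.1] ((5 < (9 + 0)) && (((\q.(let r = 2 in r)) (\s.(let t = false in 4))) < ((let a = ((\b.false) 4) in (if a then (\c.0) else (\d.4))) (((\e.5) 4) < ((\f.0) false)))))
step 7: [delta@0.1] ((5 < 9) && (((\q.(let r = 2 in r)) (\s.(let t = false in 4))) < ((let a = ((\b.false) 4) in (if a then (\c.0) else (\d.4))) (((\e.5) 4) < ((\f.0) false)))))

Answer: delta at 0.1 : (9 + 0)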